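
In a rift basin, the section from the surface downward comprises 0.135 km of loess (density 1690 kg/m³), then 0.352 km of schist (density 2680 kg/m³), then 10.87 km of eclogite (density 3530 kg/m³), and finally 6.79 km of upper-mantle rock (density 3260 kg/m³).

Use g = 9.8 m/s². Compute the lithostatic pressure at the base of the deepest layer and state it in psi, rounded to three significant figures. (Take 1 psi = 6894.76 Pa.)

loess: 1690 kg/m³ × 9.8 m/s² × 135 m = 2.236×10^6 Pa = 324.3 psi
schist: 2680 kg/m³ × 9.8 m/s² × 352 m = 9.245×10^6 Pa = 1341 psi
eclogite: 3530 kg/m³ × 9.8 m/s² × 10870 m = 3.760×10^8 Pa = 54540 psi
upper-mantle rock: 3260 kg/m³ × 9.8 m/s² × 6790 m = 2.169×10^8 Pa = 31463 psi
Total = 324.3 + 1341 + 54540 + 31463 = 87667 psi

87700 psi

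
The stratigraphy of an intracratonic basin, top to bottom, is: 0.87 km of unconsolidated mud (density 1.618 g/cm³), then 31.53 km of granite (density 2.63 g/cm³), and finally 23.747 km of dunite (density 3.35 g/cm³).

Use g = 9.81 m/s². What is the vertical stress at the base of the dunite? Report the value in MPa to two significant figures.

1600 MPa

unconsolidated mud: 1618 kg/m³ × 9.81 m/s² × 870 m = 1.381×10^7 Pa = 13.81 MPa
granite: 2630 kg/m³ × 9.81 m/s² × 31530 m = 8.135×10^8 Pa = 813.5 MPa
dunite: 3350 kg/m³ × 9.81 m/s² × 23747 m = 7.804×10^8 Pa = 780.4 MPa
Total = 13.81 + 813.5 + 780.4 = 1607.7 MPa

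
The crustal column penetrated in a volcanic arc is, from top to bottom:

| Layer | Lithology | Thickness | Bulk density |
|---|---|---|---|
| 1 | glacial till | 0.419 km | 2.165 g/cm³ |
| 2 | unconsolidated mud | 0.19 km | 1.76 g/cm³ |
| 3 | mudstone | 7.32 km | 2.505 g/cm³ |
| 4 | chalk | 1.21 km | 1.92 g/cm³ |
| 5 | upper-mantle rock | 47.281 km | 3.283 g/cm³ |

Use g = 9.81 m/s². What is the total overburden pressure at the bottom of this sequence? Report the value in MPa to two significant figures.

1700 MPa

glacial till: 2165 kg/m³ × 9.81 m/s² × 419 m = 8.899×10^6 Pa = 8.899 MPa
unconsolidated mud: 1760 kg/m³ × 9.81 m/s² × 190 m = 3.280×10^6 Pa = 3.280 MPa
mudstone: 2505 kg/m³ × 9.81 m/s² × 7320 m = 1.799×10^8 Pa = 179.9 MPa
chalk: 1920 kg/m³ × 9.81 m/s² × 1210 m = 2.279×10^7 Pa = 22.79 MPa
upper-mantle rock: 3283 kg/m³ × 9.81 m/s² × 47281 m = 1.523×10^9 Pa = 1523 MPa
Total = 8.899 + 3.280 + 179.9 + 22.79 + 1523 = 1737.6 MPa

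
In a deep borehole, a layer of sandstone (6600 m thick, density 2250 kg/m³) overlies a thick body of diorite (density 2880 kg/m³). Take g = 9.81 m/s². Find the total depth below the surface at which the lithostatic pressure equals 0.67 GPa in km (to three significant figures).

25.2 km

Pressure at base of upper layers: 2250×9.81×6600 = 1.457×10^8 Pa = 0.1457 GPa
Remaining pressure to be supplied by diorite: 6.700×10^8 − 1.457×10^8 = 5.243×10^8 Pa
Additional depth in diorite = 5.243×10^8 Pa / (2880 kg/m³ × 9.81 m/s²) = 18558 m
Total depth = 6600 m + 18558 m = 25158 m
= 25.158 km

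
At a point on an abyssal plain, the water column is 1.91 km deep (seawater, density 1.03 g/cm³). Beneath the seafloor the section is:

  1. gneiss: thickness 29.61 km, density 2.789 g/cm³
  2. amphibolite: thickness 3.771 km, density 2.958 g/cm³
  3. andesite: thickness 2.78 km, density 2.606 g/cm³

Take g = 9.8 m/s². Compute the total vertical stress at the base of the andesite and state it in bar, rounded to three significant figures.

10100 bar

seawater: 1030 kg/m³ × 9.8 m/s² × 1910 m = 1.928×10^7 Pa = 192.8 bar
gneiss: 2789 kg/m³ × 9.8 m/s² × 29610 m = 8.093×10^8 Pa = 8093 bar
amphibolite: 2958 kg/m³ × 9.8 m/s² × 3771 m = 1.093×10^8 Pa = 1093 bar
andesite: 2606 kg/m³ × 9.8 m/s² × 2780 m = 7.100×10^7 Pa = 710.0 bar
Total = 192.8 + 8093 + 1093 + 710.0 = 10089 bar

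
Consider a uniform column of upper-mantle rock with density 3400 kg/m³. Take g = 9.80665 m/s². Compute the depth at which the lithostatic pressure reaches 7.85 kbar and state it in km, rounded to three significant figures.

h = P/(ρg) = 7.85 kbar / (3400 kg/m³ × 9.80665 m/s²) = 7.850×10^8 Pa / 33343 Pa/m = 23543 m
= 23.543 km

23.5 km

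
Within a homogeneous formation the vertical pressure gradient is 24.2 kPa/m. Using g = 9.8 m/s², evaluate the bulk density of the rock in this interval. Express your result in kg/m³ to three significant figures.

2470 kg/m³

ρ = (dP/dz)/g = 24.2 kPa/m / 9.8 m/s² = 24200 Pa/m / 9.8 m/s² = 2469.4 kg/m³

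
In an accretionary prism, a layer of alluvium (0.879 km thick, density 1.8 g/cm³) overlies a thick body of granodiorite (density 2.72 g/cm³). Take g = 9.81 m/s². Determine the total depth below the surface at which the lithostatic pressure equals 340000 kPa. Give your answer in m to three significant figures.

Pressure at base of upper layers: 1800×9.81×879 = 1.552×10^7 Pa = 15521 kPa
Remaining pressure to be supplied by granodiorite: 3.400×10^8 − 1.552×10^7 = 3.245×10^8 Pa
Additional depth in granodiorite = 3.245×10^8 Pa / (2720 kg/m³ × 9.81 m/s²) = 12160 m
Total depth = 879 m + 12160 m = 13039 m

13000 m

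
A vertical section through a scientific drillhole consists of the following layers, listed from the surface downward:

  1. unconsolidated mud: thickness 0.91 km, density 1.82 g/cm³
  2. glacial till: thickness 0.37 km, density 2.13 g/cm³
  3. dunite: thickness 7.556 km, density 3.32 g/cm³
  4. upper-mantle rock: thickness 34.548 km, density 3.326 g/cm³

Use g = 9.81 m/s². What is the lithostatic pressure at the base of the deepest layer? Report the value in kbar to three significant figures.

unconsolidated mud: 1820 kg/m³ × 9.81 m/s² × 910 m = 1.625×10^7 Pa = 0.1625 kbar
glacial till: 2130 kg/m³ × 9.81 m/s² × 370 m = 7.731×10^6 Pa = 0.07731 kbar
dunite: 3320 kg/m³ × 9.81 m/s² × 7556 m = 2.461×10^8 Pa = 2.461 kbar
upper-mantle rock: 3326 kg/m³ × 9.81 m/s² × 34548 m = 1.127×10^9 Pa = 11.27 kbar
Total = 0.1625 + 0.07731 + 2.461 + 11.27 = 13.973 kbar

14.0 kbar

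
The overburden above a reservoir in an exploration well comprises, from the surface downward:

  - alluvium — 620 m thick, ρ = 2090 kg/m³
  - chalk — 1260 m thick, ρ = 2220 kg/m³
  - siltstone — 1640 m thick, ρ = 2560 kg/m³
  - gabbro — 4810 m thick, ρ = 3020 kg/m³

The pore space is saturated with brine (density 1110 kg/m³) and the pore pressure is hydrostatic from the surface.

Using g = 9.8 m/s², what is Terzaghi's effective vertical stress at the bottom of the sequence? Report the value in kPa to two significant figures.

130000 kPa

Overburden (lithostatic) stress σ_v:
alluvium: 2090 kg/m³ × 9.8 m/s² × 620 m = 1.270×10^7 Pa = 12.70 MPa
chalk: 2220 kg/m³ × 9.8 m/s² × 1260 m = 2.741×10^7 Pa = 27.41 MPa
siltstone: 2560 kg/m³ × 9.8 m/s² × 1640 m = 4.114×10^7 Pa = 41.14 MPa
gabbro: 3020 kg/m³ × 9.8 m/s² × 4810 m = 1.424×10^8 Pa = 142.4 MPa
Total = 12.70 + 27.41 + 41.14 + 142.4 = 223.61 MPa
Pore pressure P_p = 1110 kg/m³ × 9.8 m/s² × 8330 m = 9.061×10^7 Pa = 90.61 MPa
Effective stress σ' = σ_v − P_p = 223.6 − 90.61 = 133.00 MPa = 1.3300×10^5 kPa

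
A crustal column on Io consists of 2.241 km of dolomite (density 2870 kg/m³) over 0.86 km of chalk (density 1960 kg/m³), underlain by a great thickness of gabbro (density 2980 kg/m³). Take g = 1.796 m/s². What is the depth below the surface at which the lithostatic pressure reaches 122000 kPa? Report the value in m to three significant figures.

23200 m

Pressure at base of upper layers: 2870×1.796×2241 + 1960×1.796×860 = 1.458×10^7 Pa = 14579 kPa
Remaining pressure to be supplied by gabbro: 1.220×10^8 − 1.458×10^7 = 1.074×10^8 Pa
Additional depth in gabbro = 1.074×10^8 Pa / (2980 kg/m³ × 1.796 m/s²) = 20071 m
Total depth = 3101 m + 20071 m = 23172 m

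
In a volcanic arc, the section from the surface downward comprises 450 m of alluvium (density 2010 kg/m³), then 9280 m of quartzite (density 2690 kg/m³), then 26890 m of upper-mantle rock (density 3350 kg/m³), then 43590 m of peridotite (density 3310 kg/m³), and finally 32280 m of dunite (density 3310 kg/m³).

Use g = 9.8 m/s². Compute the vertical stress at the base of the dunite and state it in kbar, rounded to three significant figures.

36.0 kbar

alluvium: 2010 kg/m³ × 9.8 m/s² × 450 m = 8.864×10^6 Pa = 0.08864 kbar
quartzite: 2690 kg/m³ × 9.8 m/s² × 9280 m = 2.446×10^8 Pa = 2.446 kbar
upper-mantle rock: 3350 kg/m³ × 9.8 m/s² × 26890 m = 8.828×10^8 Pa = 8.828 kbar
peridotite: 3310 kg/m³ × 9.8 m/s² × 43590 m = 1.414×10^9 Pa = 14.14 kbar
dunite: 3310 kg/m³ × 9.8 m/s² × 32280 m = 1.047×10^9 Pa = 10.47 kbar
Total = 0.08864 + 2.446 + 8.828 + 14.14 + 10.47 = 35.974 kbar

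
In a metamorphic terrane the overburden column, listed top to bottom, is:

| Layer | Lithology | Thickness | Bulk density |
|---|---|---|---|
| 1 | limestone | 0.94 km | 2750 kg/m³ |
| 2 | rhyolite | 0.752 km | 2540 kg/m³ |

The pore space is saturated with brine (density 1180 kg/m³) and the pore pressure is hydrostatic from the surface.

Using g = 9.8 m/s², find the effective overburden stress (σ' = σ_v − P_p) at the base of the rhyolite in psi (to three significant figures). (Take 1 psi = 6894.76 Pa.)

3550 psi

Overburden (lithostatic) stress σ_v:
limestone: 2750 kg/m³ × 9.8 m/s² × 940 m = 2.533×10^7 Pa = 25.33 MPa
rhyolite: 2540 kg/m³ × 9.8 m/s² × 752 m = 1.872×10^7 Pa = 18.72 MPa
Total = 25.33 + 18.72 = 44.052 MPa
Pore pressure P_p = 1180 kg/m³ × 9.8 m/s² × 1692 m = 1.957×10^7 Pa = 19.57 MPa
Effective stress σ' = σ_v − P_p = 44.05 − 19.57 = 24.485 MPa = 3551.3 psi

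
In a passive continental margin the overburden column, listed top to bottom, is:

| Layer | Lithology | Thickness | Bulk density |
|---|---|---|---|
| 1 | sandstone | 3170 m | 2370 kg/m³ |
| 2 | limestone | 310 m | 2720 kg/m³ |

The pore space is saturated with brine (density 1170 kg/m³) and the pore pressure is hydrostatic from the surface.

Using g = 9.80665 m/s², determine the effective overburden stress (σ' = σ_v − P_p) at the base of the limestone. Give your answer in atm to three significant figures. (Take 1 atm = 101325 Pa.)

Overburden (lithostatic) stress σ_v:
sandstone: 2370 kg/m³ × 9.80665 m/s² × 3170 m = 7.368×10^7 Pa = 73.68 MPa
limestone: 2720 kg/m³ × 9.80665 m/s² × 310 m = 8.269×10^6 Pa = 8.269 MPa
Total = 73.68 + 8.269 = 81.945 MPa
Pore pressure P_p = 1170 kg/m³ × 9.80665 m/s² × 3480 m = 3.993×10^7 Pa = 39.93 MPa
Effective stress σ' = σ_v − P_p = 81.95 − 39.93 = 42.017 MPa = 414.67 atm

415 atm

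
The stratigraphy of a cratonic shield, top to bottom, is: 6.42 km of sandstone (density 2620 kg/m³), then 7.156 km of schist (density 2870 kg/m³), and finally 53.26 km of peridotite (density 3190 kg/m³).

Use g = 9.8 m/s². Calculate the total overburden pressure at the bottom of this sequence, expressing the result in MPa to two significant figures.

2000 MPa

sandstone: 2620 kg/m³ × 9.8 m/s² × 6420 m = 1.648×10^8 Pa = 164.8 MPa
schist: 2870 kg/m³ × 9.8 m/s² × 7156 m = 2.013×10^8 Pa = 201.3 MPa
peridotite: 3190 kg/m³ × 9.8 m/s² × 53260 m = 1.665×10^9 Pa = 1665 MPa
Total = 164.8 + 201.3 + 1665 = 2031.1 MPa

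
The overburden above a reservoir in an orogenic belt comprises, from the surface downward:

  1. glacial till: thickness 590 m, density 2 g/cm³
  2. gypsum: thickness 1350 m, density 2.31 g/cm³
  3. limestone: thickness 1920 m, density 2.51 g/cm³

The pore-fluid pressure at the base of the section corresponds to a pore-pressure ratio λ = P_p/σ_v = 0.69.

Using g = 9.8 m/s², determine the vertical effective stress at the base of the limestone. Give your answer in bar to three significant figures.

277 bar

Overburden (lithostatic) stress σ_v:
glacial till: 2000 kg/m³ × 9.8 m/s² × 590 m = 1.156×10^7 Pa = 11.56 MPa
gypsum: 2310 kg/m³ × 9.8 m/s² × 1350 m = 3.056×10^7 Pa = 30.56 MPa
limestone: 2510 kg/m³ × 9.8 m/s² × 1920 m = 4.723×10^7 Pa = 47.23 MPa
Total = 11.56 + 30.56 + 47.23 = 89.353 MPa
Pore pressure P_p = λ·σ_v = 0.69 × 89.35 MPa = 61.65 MPa
Effective stress σ' = σ_v − P_p = 89.35 − 61.65 = 27.700 MPa = 277.00 bar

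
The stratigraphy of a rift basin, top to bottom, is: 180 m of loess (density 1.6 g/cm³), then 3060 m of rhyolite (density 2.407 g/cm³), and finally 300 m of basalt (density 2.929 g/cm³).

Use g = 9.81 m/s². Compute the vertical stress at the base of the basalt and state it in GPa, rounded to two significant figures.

loess: 1600 kg/m³ × 9.81 m/s² × 180 m = 2.825×10^6 Pa = 2.825×10^-3 GPa
rhyolite: 2407 kg/m³ × 9.81 m/s² × 3060 m = 7.225×10^7 Pa = 0.07225 GPa
basalt: 2929 kg/m³ × 9.81 m/s² × 300 m = 8.620×10^6 Pa = 8.620×10^-3 GPa
Total = 2.825×10^-3 + 0.07225 + 8.620×10^-3 = 0.083700 GPa

0.084 GPa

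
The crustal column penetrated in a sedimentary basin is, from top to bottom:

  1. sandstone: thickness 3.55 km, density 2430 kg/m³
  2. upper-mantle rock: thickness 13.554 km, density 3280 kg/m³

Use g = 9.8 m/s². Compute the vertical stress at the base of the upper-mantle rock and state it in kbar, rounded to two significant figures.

5.2 kbar

sandstone: 2430 kg/m³ × 9.8 m/s² × 3550 m = 8.454×10^7 Pa = 0.8454 kbar
upper-mantle rock: 3280 kg/m³ × 9.8 m/s² × 13554 m = 4.357×10^8 Pa = 4.357 kbar
Total = 0.8454 + 4.357 = 5.2022 kbar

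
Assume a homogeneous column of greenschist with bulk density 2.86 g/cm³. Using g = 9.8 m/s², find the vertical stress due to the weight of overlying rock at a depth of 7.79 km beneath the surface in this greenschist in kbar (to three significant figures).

2.18 kbar

greenschist: 2860 kg/m³ × 9.8 m/s² × 7790 m = 2.183×10^8 Pa = 2.183 kbar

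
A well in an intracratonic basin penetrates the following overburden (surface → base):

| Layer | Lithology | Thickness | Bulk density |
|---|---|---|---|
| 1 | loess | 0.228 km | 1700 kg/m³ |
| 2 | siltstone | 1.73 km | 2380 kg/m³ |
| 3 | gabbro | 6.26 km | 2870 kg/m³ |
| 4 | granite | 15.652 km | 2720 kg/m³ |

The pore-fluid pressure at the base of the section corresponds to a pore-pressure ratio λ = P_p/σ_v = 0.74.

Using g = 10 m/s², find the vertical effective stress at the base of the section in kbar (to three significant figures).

1.69 kbar

Overburden (lithostatic) stress σ_v:
loess: 1700 kg/m³ × 10 m/s² × 228 m = 3.876×10^6 Pa = 3.876 MPa
siltstone: 2380 kg/m³ × 10 m/s² × 1730 m = 4.117×10^7 Pa = 41.17 MPa
gabbro: 2870 kg/m³ × 10 m/s² × 6260 m = 1.797×10^8 Pa = 179.7 MPa
granite: 2720 kg/m³ × 10 m/s² × 15652 m = 4.257×10^8 Pa = 425.7 MPa
Total = 3.876 + 41.17 + 179.7 + 425.7 = 650.45 MPa
Pore pressure P_p = λ·σ_v = 0.74 × 650.4 MPa = 481.3 MPa
Effective stress σ' = σ_v − P_p = 650.4 − 481.3 = 169.12 MPa = 1.6912 kbar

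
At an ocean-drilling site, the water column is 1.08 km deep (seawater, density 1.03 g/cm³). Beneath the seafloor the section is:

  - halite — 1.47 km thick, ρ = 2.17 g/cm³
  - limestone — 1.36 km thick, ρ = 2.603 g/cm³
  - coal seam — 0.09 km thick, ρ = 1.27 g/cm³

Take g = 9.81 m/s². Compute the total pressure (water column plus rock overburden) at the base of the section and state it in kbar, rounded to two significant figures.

0.78 kbar

seawater: 1030 kg/m³ × 9.81 m/s² × 1080 m = 1.091×10^7 Pa = 0.1091 kbar
halite: 2170 kg/m³ × 9.81 m/s² × 1470 m = 3.129×10^7 Pa = 0.3129 kbar
limestone: 2603 kg/m³ × 9.81 m/s² × 1360 m = 3.473×10^7 Pa = 0.3473 kbar
coal seam: 1270 kg/m³ × 9.81 m/s² × 90 m = 1.121×10^6 Pa = 0.01121 kbar
Total = 0.1091 + 0.3129 + 0.3473 + 0.01121 = 0.78055 kbar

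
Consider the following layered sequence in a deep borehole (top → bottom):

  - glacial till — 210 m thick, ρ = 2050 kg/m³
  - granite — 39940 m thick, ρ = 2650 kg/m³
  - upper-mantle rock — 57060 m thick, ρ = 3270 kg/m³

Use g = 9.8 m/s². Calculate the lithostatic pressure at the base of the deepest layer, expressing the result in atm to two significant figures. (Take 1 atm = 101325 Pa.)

glacial till: 2050 kg/m³ × 9.8 m/s² × 210 m = 4.219×10^6 Pa = 41.64 atm
granite: 2650 kg/m³ × 9.8 m/s² × 39940 m = 1.037×10^9 Pa = 10237 atm
upper-mantle rock: 3270 kg/m³ × 9.8 m/s² × 57060 m = 1.829×10^9 Pa = 18046 atm
Total = 41.64 + 10237 + 18046 = 28325 atm

28000 atm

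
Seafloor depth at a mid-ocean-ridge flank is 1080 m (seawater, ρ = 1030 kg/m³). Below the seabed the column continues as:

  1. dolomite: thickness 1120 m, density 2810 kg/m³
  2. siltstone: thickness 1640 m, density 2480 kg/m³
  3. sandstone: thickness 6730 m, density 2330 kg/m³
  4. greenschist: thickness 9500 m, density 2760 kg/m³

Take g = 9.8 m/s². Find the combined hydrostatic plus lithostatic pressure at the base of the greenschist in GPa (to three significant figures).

seawater: 1030 kg/m³ × 9.8 m/s² × 1080 m = 1.090×10^7 Pa = 0.01090 GPa
dolomite: 2810 kg/m³ × 9.8 m/s² × 1120 m = 3.084×10^7 Pa = 0.03084 GPa
siltstone: 2480 kg/m³ × 9.8 m/s² × 1640 m = 3.986×10^7 Pa = 0.03986 GPa
sandstone: 2330 kg/m³ × 9.8 m/s² × 6730 m = 1.537×10^8 Pa = 0.1537 GPa
greenschist: 2760 kg/m³ × 9.8 m/s² × 9500 m = 2.570×10^8 Pa = 0.2570 GPa
Total = 0.01090 + 0.03084 + 0.03986 + 0.1537 + 0.2570 = 0.49223 GPa

0.492 GPa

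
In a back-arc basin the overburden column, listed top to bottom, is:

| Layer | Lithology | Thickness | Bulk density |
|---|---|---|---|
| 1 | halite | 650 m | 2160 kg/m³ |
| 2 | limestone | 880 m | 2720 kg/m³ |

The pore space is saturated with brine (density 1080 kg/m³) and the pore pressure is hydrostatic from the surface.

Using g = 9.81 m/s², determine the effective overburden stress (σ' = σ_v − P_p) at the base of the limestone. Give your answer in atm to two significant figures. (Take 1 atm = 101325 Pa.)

Overburden (lithostatic) stress σ_v:
halite: 2160 kg/m³ × 9.81 m/s² × 650 m = 1.377×10^7 Pa = 13.77 MPa
limestone: 2720 kg/m³ × 9.81 m/s² × 880 m = 2.348×10^7 Pa = 23.48 MPa
Total = 13.77 + 23.48 = 37.254 MPa
Pore pressure P_p = 1080 kg/m³ × 9.81 m/s² × 1530 m = 1.621×10^7 Pa = 16.21 MPa
Effective stress σ' = σ_v − P_p = 37.25 − 16.21 = 21.044 MPa = 207.69 atm

210 atm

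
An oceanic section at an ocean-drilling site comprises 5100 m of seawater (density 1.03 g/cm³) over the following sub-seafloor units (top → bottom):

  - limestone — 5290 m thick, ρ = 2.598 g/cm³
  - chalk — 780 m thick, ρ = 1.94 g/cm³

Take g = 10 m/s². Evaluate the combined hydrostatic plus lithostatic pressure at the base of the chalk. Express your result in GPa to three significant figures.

0.205 GPa

seawater: 1030 kg/m³ × 10 m/s² × 5100 m = 5.253×10^7 Pa = 0.05253 GPa
limestone: 2598 kg/m³ × 10 m/s² × 5290 m = 1.374×10^8 Pa = 0.1374 GPa
chalk: 1940 kg/m³ × 10 m/s² × 780 m = 1.513×10^7 Pa = 0.01513 GPa
Total = 0.05253 + 0.1374 + 0.01513 = 0.20510 GPa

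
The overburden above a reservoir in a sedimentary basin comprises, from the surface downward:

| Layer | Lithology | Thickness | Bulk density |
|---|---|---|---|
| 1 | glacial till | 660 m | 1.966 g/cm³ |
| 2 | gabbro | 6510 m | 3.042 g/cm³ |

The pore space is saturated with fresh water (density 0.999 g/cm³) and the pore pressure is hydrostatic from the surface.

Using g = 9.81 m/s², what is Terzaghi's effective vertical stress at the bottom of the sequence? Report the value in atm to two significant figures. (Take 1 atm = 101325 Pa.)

Overburden (lithostatic) stress σ_v:
glacial till: 1966 kg/m³ × 9.81 m/s² × 660 m = 1.273×10^7 Pa = 12.73 MPa
gabbro: 3042 kg/m³ × 9.81 m/s² × 6510 m = 1.943×10^8 Pa = 194.3 MPa
Total = 12.73 + 194.3 = 207.00 MPa
Pore pressure P_p = 999 kg/m³ × 9.81 m/s² × 7170 m = 7.027×10^7 Pa = 70.27 MPa
Effective stress σ' = σ_v − P_p = 207.0 − 70.27 = 136.73 MPa = 1349.5 atm

1300 atm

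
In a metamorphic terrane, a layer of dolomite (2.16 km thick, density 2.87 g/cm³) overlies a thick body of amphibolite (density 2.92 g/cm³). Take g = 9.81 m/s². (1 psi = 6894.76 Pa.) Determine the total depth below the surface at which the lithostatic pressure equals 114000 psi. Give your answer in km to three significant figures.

27.5 km

Pressure at base of upper layers: 2870×9.81×2160 = 6.081×10^7 Pa = 8820 psi
Remaining pressure to be supplied by amphibolite: 7.860×10^8 − 6.081×10^7 = 7.252×10^8 Pa
Additional depth in amphibolite = 7.252×10^8 Pa / (2920 kg/m³ × 9.81 m/s²) = 25316 m
Total depth = 2160 m + 25316 m = 27476 m
= 27.476 km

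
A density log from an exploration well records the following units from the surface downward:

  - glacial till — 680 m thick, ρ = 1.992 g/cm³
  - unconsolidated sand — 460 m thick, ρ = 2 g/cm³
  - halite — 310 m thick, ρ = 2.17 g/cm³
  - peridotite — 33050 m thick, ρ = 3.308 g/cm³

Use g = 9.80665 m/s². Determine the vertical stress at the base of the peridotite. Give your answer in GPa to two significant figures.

glacial till: 1992 kg/m³ × 9.80665 m/s² × 680 m = 1.328×10^7 Pa = 0.01328 GPa
unconsolidated sand: 2000 kg/m³ × 9.80665 m/s² × 460 m = 9.022×10^6 Pa = 9.022×10^-3 GPa
halite: 2170 kg/m³ × 9.80665 m/s² × 310 m = 6.597×10^6 Pa = 6.597×10^-3 GPa
peridotite: 3308 kg/m³ × 9.80665 m/s² × 33050 m = 1.072×10^9 Pa = 1.072 GPa
Total = 0.01328 + 9.022×10^-3 + 6.597×10^-3 + 1.072 = 1.1011 GPa

1.1 GPa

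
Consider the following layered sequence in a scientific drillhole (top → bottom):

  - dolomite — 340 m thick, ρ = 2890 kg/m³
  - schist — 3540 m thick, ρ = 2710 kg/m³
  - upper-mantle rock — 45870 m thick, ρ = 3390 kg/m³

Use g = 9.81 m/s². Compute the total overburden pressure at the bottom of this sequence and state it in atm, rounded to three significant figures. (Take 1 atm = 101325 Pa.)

16100 atm

dolomite: 2890 kg/m³ × 9.81 m/s² × 340 m = 9.639×10^6 Pa = 95.13 atm
schist: 2710 kg/m³ × 9.81 m/s² × 3540 m = 9.411×10^7 Pa = 928.8 atm
upper-mantle rock: 3390 kg/m³ × 9.81 m/s² × 45870 m = 1.525×10^9 Pa = 15055 atm
Total = 95.13 + 928.8 + 15055 = 16079 atm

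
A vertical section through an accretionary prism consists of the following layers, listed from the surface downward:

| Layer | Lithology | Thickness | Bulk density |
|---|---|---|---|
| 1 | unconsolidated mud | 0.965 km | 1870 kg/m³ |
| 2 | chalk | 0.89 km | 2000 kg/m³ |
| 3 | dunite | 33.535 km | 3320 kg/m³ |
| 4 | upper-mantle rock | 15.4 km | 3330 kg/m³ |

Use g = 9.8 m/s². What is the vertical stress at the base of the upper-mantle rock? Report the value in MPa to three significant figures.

1630 MPa

unconsolidated mud: 1870 kg/m³ × 9.8 m/s² × 965 m = 1.768×10^7 Pa = 17.68 MPa
chalk: 2000 kg/m³ × 9.8 m/s² × 890 m = 1.744×10^7 Pa = 17.44 MPa
dunite: 3320 kg/m³ × 9.8 m/s² × 33535 m = 1.091×10^9 Pa = 1091 MPa
upper-mantle rock: 3330 kg/m³ × 9.8 m/s² × 15400 m = 5.026×10^8 Pa = 502.6 MPa
Total = 17.68 + 17.44 + 1091 + 502.6 = 1628.8 MPa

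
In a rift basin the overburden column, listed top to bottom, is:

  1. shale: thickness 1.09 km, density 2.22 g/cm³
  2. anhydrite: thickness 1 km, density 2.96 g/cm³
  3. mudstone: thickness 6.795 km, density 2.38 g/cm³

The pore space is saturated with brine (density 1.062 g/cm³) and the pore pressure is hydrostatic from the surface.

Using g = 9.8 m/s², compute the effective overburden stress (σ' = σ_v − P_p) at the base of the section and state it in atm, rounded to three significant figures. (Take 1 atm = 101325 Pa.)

1170 atm

Overburden (lithostatic) stress σ_v:
shale: 2220 kg/m³ × 9.8 m/s² × 1090 m = 2.371×10^7 Pa = 23.71 MPa
anhydrite: 2960 kg/m³ × 9.8 m/s² × 1000 m = 2.901×10^7 Pa = 29.01 MPa
mudstone: 2380 kg/m³ × 9.8 m/s² × 6795 m = 1.585×10^8 Pa = 158.5 MPa
Total = 23.71 + 29.01 + 158.5 = 211.21 MPa
Pore pressure P_p = 1062 kg/m³ × 9.8 m/s² × 8885 m = 9.247×10^7 Pa = 92.47 MPa
Effective stress σ' = σ_v − P_p = 211.2 − 92.47 = 118.74 MPa = 1171.8 atm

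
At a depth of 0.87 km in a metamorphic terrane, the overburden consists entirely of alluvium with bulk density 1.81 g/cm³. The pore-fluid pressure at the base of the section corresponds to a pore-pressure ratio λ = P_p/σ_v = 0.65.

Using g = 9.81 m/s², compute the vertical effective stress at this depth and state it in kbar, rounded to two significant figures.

0.054 kbar

Overburden (lithostatic) stress σ_v:
alluvium: 1810 kg/m³ × 9.81 m/s² × 870 m = 1.545×10^7 Pa = 15.45 MPa
Pore pressure P_p = λ·σ_v = 0.65 × 15.45 MPa = 10.04 MPa
Effective stress σ' = σ_v − P_p = 15.45 − 10.04 = 5.4067 MPa = 0.054067 kbar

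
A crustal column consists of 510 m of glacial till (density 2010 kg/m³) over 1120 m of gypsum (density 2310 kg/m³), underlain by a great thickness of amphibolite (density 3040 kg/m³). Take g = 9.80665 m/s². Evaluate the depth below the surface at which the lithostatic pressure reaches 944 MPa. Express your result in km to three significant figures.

32.1 km

Pressure at base of upper layers: 2010×9.80665×510 + 2310×9.80665×1120 = 3.542×10^7 Pa = 35.42 MPa
Remaining pressure to be supplied by amphibolite: 9.440×10^8 − 3.542×10^7 = 9.086×10^8 Pa
Additional depth in amphibolite = 9.086×10^8 Pa / (3040 kg/m³ × 9.80665 m/s²) = 30477 m
Total depth = 1630 m + 30477 m = 32107 m
= 32.107 km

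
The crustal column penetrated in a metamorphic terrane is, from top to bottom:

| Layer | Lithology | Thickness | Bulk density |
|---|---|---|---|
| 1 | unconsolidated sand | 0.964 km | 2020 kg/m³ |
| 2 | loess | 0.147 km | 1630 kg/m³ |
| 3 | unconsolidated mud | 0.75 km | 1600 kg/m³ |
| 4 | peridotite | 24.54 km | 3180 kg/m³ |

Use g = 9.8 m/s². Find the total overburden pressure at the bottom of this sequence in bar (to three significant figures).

unconsolidated sand: 2020 kg/m³ × 9.8 m/s² × 964 m = 1.908×10^7 Pa = 190.8 bar
loess: 1630 kg/m³ × 9.8 m/s² × 147 m = 2.348×10^6 Pa = 23.48 bar
unconsolidated mud: 1600 kg/m³ × 9.8 m/s² × 750 m = 1.176×10^7 Pa = 117.6 bar
peridotite: 3180 kg/m³ × 9.8 m/s² × 24540 m = 7.648×10^8 Pa = 7648 bar
Total = 190.8 + 23.48 + 117.6 + 7648 = 7979.6 bar

7980 bar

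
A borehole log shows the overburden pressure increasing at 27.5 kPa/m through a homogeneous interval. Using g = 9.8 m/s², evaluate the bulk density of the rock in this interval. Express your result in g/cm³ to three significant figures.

2.81 g/cm³

ρ = (dP/dz)/g = 27.5 kPa/m / 9.8 m/s² = 27500 Pa/m / 9.8 m/s² = 2806.1 kg/m³
= 2.806 g/cm³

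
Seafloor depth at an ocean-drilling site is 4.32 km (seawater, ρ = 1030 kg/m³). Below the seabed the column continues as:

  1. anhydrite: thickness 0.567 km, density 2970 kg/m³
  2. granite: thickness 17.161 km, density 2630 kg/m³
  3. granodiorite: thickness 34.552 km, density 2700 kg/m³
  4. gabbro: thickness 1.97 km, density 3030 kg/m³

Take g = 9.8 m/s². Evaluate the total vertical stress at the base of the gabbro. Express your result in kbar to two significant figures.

seawater: 1030 kg/m³ × 9.8 m/s² × 4320 m = 4.361×10^7 Pa = 0.4361 kbar
anhydrite: 2970 kg/m³ × 9.8 m/s² × 567 m = 1.650×10^7 Pa = 0.1650 kbar
granite: 2630 kg/m³ × 9.8 m/s² × 17161 m = 4.423×10^8 Pa = 4.423 kbar
granodiorite: 2700 kg/m³ × 9.8 m/s² × 34552 m = 9.142×10^8 Pa = 9.142 kbar
gabbro: 3030 kg/m³ × 9.8 m/s² × 1970 m = 5.850×10^7 Pa = 0.5850 kbar
Total = 0.4361 + 0.1650 + 4.423 + 9.142 + 0.5850 = 14.752 kbar

15 kbar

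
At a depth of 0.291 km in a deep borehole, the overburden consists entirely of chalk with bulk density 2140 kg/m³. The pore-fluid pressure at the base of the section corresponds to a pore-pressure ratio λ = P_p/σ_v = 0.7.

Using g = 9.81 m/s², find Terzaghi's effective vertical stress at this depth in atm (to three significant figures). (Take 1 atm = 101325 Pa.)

18.1 atm

Overburden (lithostatic) stress σ_v:
chalk: 2140 kg/m³ × 9.81 m/s² × 291 m = 6.109×10^6 Pa = 6.109 MPa
Pore pressure P_p = λ·σ_v = 0.7 × 6.109 MPa = 4.276 MPa
Effective stress σ' = σ_v − P_p = 6.109 − 4.276 = 1.8327 MPa = 18.088 atm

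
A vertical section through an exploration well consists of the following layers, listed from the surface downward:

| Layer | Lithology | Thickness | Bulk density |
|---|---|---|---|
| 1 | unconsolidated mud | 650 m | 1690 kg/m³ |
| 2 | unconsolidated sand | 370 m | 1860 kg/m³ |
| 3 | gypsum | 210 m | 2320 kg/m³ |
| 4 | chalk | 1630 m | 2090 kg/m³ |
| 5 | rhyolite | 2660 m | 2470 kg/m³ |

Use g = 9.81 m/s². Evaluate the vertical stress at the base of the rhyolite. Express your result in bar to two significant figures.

1200 bar

unconsolidated mud: 1690 kg/m³ × 9.81 m/s² × 650 m = 1.078×10^7 Pa = 107.8 bar
unconsolidated sand: 1860 kg/m³ × 9.81 m/s² × 370 m = 6.751×10^6 Pa = 67.51 bar
gypsum: 2320 kg/m³ × 9.81 m/s² × 210 m = 4.779×10^6 Pa = 47.79 bar
chalk: 2090 kg/m³ × 9.81 m/s² × 1630 m = 3.342×10^7 Pa = 334.2 bar
rhyolite: 2470 kg/m³ × 9.81 m/s² × 2660 m = 6.445×10^7 Pa = 644.5 bar
Total = 107.8 + 67.51 + 47.79 + 334.2 + 644.5 = 1201.8 bar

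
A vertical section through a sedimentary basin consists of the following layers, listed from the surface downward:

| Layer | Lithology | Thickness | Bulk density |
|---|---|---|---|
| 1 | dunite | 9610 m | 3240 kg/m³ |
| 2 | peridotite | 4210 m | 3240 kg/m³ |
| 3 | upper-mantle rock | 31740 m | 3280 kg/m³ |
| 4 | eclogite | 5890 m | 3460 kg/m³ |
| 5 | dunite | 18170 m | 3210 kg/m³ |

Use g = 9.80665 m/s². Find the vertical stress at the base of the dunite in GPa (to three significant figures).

dunite: 3240 kg/m³ × 9.80665 m/s² × 9610 m = 3.053×10^8 Pa = 0.3053 GPa
peridotite: 3240 kg/m³ × 9.80665 m/s² × 4210 m = 1.338×10^8 Pa = 0.1338 GPa
upper-mantle rock: 3280 kg/m³ × 9.80665 m/s² × 31740 m = 1.021×10^9 Pa = 1.021 GPa
eclogite: 3460 kg/m³ × 9.80665 m/s² × 5890 m = 1.999×10^8 Pa = 0.1999 GPa
dunite: 3210 kg/m³ × 9.80665 m/s² × 18170 m = 5.720×10^8 Pa = 0.5720 GPa
Total = 0.3053 + 0.1338 + 1.021 + 0.1999 + 0.5720 = 2.2319 GPa

2.23 GPa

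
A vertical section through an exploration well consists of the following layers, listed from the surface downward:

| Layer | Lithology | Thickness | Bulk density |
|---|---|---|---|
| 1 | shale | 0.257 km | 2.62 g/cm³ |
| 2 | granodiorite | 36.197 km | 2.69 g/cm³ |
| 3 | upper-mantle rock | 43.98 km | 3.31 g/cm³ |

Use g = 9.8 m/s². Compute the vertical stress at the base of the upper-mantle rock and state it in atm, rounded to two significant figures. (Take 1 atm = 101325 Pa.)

shale: 2620 kg/m³ × 9.8 m/s² × 257 m = 6.599×10^6 Pa = 65.12 atm
granodiorite: 2690 kg/m³ × 9.8 m/s² × 36197 m = 9.542×10^8 Pa = 9417 atm
upper-mantle rock: 3310 kg/m³ × 9.8 m/s² × 43980 m = 1.427×10^9 Pa = 14080 atm
Total = 65.12 + 9417 + 14080 = 23562 atm

24000 atm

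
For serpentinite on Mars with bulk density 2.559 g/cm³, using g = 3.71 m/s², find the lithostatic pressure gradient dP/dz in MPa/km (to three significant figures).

dP/dz = ρg = 2559 kg/m³ × 3.71 m/s² = 9493.9 Pa/m
= 9493.9 Pa/m × (1 MPa/km / 1000.0 Pa/m) = 9.4939 MPa/km

9.49 MPa/km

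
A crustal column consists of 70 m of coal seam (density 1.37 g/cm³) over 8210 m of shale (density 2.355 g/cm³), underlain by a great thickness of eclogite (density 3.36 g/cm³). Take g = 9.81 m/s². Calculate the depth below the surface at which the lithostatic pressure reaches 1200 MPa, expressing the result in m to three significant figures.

38900 m

Pressure at base of upper layers: 1370×9.81×70 + 2355×9.81×8210 = 1.906×10^8 Pa = 190.6 MPa
Remaining pressure to be supplied by eclogite: 1.200×10^9 − 1.906×10^8 = 1.009×10^9 Pa
Additional depth in eclogite = 1.009×10^9 Pa / (3360 kg/m³ × 9.81 m/s²) = 30623 m
Total depth = 8280 m + 30623 m = 38903 m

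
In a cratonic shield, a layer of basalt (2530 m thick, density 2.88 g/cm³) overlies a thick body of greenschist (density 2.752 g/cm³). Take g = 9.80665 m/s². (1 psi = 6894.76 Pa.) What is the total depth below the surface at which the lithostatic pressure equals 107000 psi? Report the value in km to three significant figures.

27.2 km

Pressure at base of upper layers: 2880×9.80665×2530 = 7.146×10^7 Pa = 10364 psi
Remaining pressure to be supplied by greenschist: 7.377×10^8 − 7.146×10^7 = 6.663×10^8 Pa
Additional depth in greenschist = 6.663×10^8 Pa / (2752 kg/m³ × 9.80665 m/s²) = 24688 m
Total depth = 2530 m + 24688 m = 27218 m
= 27.218 km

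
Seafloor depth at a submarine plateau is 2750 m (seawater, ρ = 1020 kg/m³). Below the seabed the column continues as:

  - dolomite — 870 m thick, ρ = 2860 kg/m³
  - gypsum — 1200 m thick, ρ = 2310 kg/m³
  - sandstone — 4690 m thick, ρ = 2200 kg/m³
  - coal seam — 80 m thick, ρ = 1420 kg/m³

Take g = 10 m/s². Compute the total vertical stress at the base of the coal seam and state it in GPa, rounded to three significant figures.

0.185 GPa

seawater: 1020 kg/m³ × 10 m/s² × 2750 m = 2.805×10^7 Pa = 0.02805 GPa
dolomite: 2860 kg/m³ × 10 m/s² × 870 m = 2.488×10^7 Pa = 0.02488 GPa
gypsum: 2310 kg/m³ × 10 m/s² × 1200 m = 2.772×10^7 Pa = 0.02772 GPa
sandstone: 2200 kg/m³ × 10 m/s² × 4690 m = 1.032×10^8 Pa = 0.1032 GPa
coal seam: 1420 kg/m³ × 10 m/s² × 80 m = 1.136×10^6 Pa = 1.136×10^-3 GPa
Total = 0.02805 + 0.02488 + 0.02772 + 0.1032 + 1.136×10^-3 = 0.18497 GPa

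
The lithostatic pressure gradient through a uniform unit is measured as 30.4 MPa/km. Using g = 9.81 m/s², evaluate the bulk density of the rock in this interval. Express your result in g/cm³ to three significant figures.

3.10 g/cm³

ρ = (dP/dz)/g = 30.4 MPa/km / 9.81 m/s² = 30400 Pa/m / 9.81 m/s² = 3098.9 kg/m³
= 3.099 g/cm³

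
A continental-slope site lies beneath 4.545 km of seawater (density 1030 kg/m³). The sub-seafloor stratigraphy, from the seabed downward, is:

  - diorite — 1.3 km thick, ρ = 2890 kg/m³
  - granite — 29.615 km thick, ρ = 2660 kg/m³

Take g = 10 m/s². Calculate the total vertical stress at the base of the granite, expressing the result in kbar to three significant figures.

8.72 kbar

seawater: 1030 kg/m³ × 10 m/s² × 4545 m = 4.681×10^7 Pa = 0.4681 kbar
diorite: 2890 kg/m³ × 10 m/s² × 1300 m = 3.757×10^7 Pa = 0.3757 kbar
granite: 2660 kg/m³ × 10 m/s² × 29615 m = 7.878×10^8 Pa = 7.878 kbar
Total = 0.4681 + 0.3757 + 7.878 = 8.7214 kbar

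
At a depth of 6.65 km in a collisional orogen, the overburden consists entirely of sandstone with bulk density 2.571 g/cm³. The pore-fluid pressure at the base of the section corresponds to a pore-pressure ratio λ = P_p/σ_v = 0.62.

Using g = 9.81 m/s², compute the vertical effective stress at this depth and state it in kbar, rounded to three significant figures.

Overburden (lithostatic) stress σ_v:
sandstone: 2571 kg/m³ × 9.81 m/s² × 6650 m = 1.677×10^8 Pa = 167.7 MPa
Pore pressure P_p = λ·σ_v = 0.62 × 167.7 MPa = 104.0 MPa
Effective stress σ' = σ_v − P_p = 167.7 − 104.0 = 63.735 MPa = 0.63735 kbar

0.637 kbar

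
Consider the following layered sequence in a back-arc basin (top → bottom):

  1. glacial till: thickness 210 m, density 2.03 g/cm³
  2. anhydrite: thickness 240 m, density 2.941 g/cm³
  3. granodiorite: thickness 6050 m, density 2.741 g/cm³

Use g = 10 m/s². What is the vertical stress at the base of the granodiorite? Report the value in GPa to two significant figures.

glacial till: 2030 kg/m³ × 10 m/s² × 210 m = 4.263×10^6 Pa = 4.263×10^-3 GPa
anhydrite: 2941 kg/m³ × 10 m/s² × 240 m = 7.058×10^6 Pa = 7.058×10^-3 GPa
granodiorite: 2741 kg/m³ × 10 m/s² × 6050 m = 1.658×10^8 Pa = 0.1658 GPa
Total = 4.263×10^-3 + 7.058×10^-3 + 0.1658 = 0.17715 GPa

0.18 GPa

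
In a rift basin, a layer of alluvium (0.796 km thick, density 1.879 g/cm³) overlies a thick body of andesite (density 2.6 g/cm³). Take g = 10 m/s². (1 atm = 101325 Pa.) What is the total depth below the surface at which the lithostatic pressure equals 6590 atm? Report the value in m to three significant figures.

Pressure at base of upper layers: 1879×10×796 = 1.496×10^7 Pa = 147.6 atm
Remaining pressure to be supplied by andesite: 6.677×10^8 − 1.496×10^7 = 6.528×10^8 Pa
Additional depth in andesite = 6.528×10^8 Pa / (2600 kg/m³ × 10 m/s²) = 25107 m
Total depth = 796 m + 25107 m = 25903 m

25900 m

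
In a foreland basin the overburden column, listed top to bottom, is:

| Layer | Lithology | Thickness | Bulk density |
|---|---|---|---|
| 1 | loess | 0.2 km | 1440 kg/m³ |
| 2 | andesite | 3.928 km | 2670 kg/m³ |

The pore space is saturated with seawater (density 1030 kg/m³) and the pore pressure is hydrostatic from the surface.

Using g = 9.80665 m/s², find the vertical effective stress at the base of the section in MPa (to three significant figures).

Overburden (lithostatic) stress σ_v:
loess: 1440 kg/m³ × 9.80665 m/s² × 200 m = 2.824×10^6 Pa = 2.824 MPa
andesite: 2670 kg/m³ × 9.80665 m/s² × 3928 m = 1.028×10^8 Pa = 102.8 MPa
Total = 2.824 + 102.8 = 105.67 MPa
Pore pressure P_p = 1030 kg/m³ × 9.80665 m/s² × 4128 m = 4.170×10^7 Pa = 41.70 MPa
Effective stress σ' = σ_v − P_p = 105.7 − 41.70 = 63.978 MPa

64.0 MPa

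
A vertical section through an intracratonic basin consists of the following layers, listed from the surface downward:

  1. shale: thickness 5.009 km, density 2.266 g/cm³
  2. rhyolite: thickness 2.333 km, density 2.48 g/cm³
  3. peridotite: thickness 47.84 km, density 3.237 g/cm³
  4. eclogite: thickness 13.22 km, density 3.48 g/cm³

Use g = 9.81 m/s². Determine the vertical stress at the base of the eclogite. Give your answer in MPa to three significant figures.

shale: 2266 kg/m³ × 9.81 m/s² × 5009 m = 1.113×10^8 Pa = 111.3 MPa
rhyolite: 2480 kg/m³ × 9.81 m/s² × 2333 m = 5.676×10^7 Pa = 56.76 MPa
peridotite: 3237 kg/m³ × 9.81 m/s² × 47840 m = 1.519×10^9 Pa = 1519 MPa
eclogite: 3480 kg/m³ × 9.81 m/s² × 13220 m = 4.513×10^8 Pa = 451.3 MPa
Total = 111.3 + 56.76 + 1519 + 451.3 = 2138.6 MPa

2140 MPa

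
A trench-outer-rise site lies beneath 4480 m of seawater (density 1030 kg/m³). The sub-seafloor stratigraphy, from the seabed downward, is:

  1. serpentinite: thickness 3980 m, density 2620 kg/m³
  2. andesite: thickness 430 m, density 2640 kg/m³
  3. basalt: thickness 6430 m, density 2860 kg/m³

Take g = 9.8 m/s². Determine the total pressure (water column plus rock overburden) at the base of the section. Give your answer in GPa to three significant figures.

0.339 GPa

seawater: 1030 kg/m³ × 9.8 m/s² × 4480 m = 4.522×10^7 Pa = 0.04522 GPa
serpentinite: 2620 kg/m³ × 9.8 m/s² × 3980 m = 1.022×10^8 Pa = 0.1022 GPa
andesite: 2640 kg/m³ × 9.8 m/s² × 430 m = 1.112×10^7 Pa = 0.01112 GPa
basalt: 2860 kg/m³ × 9.8 m/s² × 6430 m = 1.802×10^8 Pa = 0.1802 GPa
Total = 0.04522 + 0.1022 + 0.01112 + 0.1802 = 0.33876 GPa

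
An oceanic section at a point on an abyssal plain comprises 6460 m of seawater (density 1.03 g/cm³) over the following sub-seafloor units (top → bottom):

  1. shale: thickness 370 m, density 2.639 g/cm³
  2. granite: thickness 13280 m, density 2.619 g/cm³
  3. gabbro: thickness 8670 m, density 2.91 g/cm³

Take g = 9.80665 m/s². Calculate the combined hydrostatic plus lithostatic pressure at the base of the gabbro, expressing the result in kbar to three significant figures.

6.63 kbar

seawater: 1030 kg/m³ × 9.80665 m/s² × 6460 m = 6.525×10^7 Pa = 0.6525 kbar
shale: 2639 kg/m³ × 9.80665 m/s² × 370 m = 9.576×10^6 Pa = 0.09576 kbar
granite: 2619 kg/m³ × 9.80665 m/s² × 13280 m = 3.411×10^8 Pa = 3.411 kbar
gabbro: 2910 kg/m³ × 9.80665 m/s² × 8670 m = 2.474×10^8 Pa = 2.474 kbar
Total = 0.6525 + 0.09576 + 3.411 + 2.474 = 6.6332 kbar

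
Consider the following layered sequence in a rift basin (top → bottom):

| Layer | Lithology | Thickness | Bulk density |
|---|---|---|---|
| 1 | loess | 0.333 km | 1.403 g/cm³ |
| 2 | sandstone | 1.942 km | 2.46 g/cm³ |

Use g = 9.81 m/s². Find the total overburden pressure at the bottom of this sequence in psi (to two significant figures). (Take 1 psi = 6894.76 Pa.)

loess: 1403 kg/m³ × 9.81 m/s² × 333 m = 4.583×10^6 Pa = 664.7 psi
sandstone: 2460 kg/m³ × 9.81 m/s² × 1942 m = 4.687×10^7 Pa = 6797 psi
Total = 664.7 + 6797 = 7462.0 psi

7500 psi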